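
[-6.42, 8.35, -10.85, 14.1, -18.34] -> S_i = -6.42*(-1.30)^i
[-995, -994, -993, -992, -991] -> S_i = -995 + 1*i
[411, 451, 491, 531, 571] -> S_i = 411 + 40*i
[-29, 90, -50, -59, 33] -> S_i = Random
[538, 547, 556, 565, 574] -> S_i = 538 + 9*i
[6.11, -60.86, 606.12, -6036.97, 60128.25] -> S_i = 6.11*(-9.96)^i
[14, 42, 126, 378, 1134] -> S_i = 14*3^i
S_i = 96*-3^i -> [96, -288, 864, -2592, 7776]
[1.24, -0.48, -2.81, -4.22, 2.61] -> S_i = Random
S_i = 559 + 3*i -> [559, 562, 565, 568, 571]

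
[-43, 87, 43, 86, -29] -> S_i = Random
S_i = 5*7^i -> [5, 35, 245, 1715, 12005]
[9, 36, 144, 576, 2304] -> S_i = 9*4^i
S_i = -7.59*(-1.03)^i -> [-7.59, 7.82, -8.05, 8.29, -8.54]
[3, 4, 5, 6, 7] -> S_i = 3 + 1*i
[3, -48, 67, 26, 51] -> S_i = Random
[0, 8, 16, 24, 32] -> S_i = 0 + 8*i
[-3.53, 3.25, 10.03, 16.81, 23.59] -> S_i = -3.53 + 6.78*i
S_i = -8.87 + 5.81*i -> [-8.87, -3.06, 2.75, 8.56, 14.37]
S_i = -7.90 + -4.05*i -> [-7.9, -11.95, -16.0, -20.05, -24.1]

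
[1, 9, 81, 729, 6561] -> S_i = 1*9^i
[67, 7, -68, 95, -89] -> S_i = Random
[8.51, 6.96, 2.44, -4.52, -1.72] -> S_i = Random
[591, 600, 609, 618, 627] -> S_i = 591 + 9*i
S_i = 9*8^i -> [9, 72, 576, 4608, 36864]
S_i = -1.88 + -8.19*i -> [-1.88, -10.07, -18.26, -26.45, -34.64]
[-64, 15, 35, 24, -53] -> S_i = Random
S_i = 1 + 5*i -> [1, 6, 11, 16, 21]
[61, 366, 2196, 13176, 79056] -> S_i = 61*6^i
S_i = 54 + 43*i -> [54, 97, 140, 183, 226]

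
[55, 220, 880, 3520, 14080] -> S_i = 55*4^i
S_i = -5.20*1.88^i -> [-5.2, -9.78, -18.38, -34.55, -64.96]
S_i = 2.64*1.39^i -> [2.64, 3.67, 5.1, 7.09, 9.86]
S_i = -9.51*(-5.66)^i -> [-9.51, 53.83, -304.66, 1724.37, -9759.92]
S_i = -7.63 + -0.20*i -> [-7.63, -7.83, -8.03, -8.23, -8.43]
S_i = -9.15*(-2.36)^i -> [-9.15, 21.59, -50.96, 120.27, -283.84]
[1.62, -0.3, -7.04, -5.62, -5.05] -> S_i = Random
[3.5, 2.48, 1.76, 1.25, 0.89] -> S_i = 3.50*0.71^i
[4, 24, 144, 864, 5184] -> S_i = 4*6^i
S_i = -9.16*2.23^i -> [-9.16, -20.43, -45.55, -101.58, -226.52]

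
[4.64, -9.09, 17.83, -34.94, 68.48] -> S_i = 4.64*(-1.96)^i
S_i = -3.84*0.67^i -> [-3.84, -2.57, -1.72, -1.15, -0.77]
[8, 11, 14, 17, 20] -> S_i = 8 + 3*i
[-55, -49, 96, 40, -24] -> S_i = Random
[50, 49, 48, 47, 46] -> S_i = 50 + -1*i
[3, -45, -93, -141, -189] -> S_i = 3 + -48*i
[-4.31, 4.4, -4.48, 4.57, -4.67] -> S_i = -4.31*(-1.02)^i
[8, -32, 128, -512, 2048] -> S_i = 8*-4^i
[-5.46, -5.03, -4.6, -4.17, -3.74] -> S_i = -5.46 + 0.43*i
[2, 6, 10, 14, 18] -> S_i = 2 + 4*i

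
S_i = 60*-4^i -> [60, -240, 960, -3840, 15360]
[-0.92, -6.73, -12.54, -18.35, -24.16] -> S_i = -0.92 + -5.81*i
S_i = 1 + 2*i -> [1, 3, 5, 7, 9]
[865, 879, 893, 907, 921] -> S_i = 865 + 14*i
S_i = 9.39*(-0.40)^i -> [9.39, -3.76, 1.5, -0.6, 0.24]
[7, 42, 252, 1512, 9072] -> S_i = 7*6^i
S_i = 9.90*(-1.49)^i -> [9.9, -14.75, 21.98, -32.75, 48.8]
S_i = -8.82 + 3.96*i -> [-8.82, -4.86, -0.9, 3.06, 7.02]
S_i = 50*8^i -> [50, 400, 3200, 25600, 204800]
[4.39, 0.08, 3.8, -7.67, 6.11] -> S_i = Random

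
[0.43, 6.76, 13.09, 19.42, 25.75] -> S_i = 0.43 + 6.33*i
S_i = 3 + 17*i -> [3, 20, 37, 54, 71]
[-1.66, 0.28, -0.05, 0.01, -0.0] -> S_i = -1.66*(-0.17)^i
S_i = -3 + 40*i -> [-3, 37, 77, 117, 157]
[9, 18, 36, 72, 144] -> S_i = 9*2^i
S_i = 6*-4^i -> [6, -24, 96, -384, 1536]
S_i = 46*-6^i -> [46, -276, 1656, -9936, 59616]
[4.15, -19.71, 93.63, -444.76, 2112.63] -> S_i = 4.15*(-4.75)^i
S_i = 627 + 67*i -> [627, 694, 761, 828, 895]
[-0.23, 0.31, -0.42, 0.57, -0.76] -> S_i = -0.23*(-1.35)^i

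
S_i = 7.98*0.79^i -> [7.98, 6.3, 4.98, 3.93, 3.11]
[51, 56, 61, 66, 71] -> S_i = 51 + 5*i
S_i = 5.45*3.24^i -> [5.45, 17.66, 57.21, 185.37, 600.59]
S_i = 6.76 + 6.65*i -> [6.76, 13.41, 20.06, 26.71, 33.36]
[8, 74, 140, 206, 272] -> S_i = 8 + 66*i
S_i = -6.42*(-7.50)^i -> [-6.42, 48.15, -361.12, 2708.44, -20313.28]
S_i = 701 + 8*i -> [701, 709, 717, 725, 733]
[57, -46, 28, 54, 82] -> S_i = Random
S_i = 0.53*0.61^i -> [0.53, 0.32, 0.2, 0.12, 0.07]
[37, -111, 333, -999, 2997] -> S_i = 37*-3^i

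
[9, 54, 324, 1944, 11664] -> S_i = 9*6^i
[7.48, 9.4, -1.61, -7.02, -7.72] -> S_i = Random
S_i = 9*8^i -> [9, 72, 576, 4608, 36864]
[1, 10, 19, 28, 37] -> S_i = 1 + 9*i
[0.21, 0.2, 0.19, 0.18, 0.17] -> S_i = 0.21*0.95^i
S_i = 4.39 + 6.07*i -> [4.39, 10.46, 16.53, 22.6, 28.67]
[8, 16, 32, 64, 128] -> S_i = 8*2^i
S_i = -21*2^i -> [-21, -42, -84, -168, -336]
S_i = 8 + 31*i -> [8, 39, 70, 101, 132]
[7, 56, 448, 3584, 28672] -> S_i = 7*8^i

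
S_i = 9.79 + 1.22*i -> [9.79, 11.01, 12.23, 13.45, 14.67]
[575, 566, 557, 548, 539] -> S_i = 575 + -9*i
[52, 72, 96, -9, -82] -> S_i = Random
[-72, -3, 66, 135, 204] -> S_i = -72 + 69*i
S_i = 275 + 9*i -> [275, 284, 293, 302, 311]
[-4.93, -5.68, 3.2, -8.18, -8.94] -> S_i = Random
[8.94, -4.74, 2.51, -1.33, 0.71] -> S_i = 8.94*(-0.53)^i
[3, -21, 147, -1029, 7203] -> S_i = 3*-7^i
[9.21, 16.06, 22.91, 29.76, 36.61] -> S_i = 9.21 + 6.85*i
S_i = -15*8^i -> [-15, -120, -960, -7680, -61440]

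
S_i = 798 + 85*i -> [798, 883, 968, 1053, 1138]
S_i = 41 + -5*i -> [41, 36, 31, 26, 21]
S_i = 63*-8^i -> [63, -504, 4032, -32256, 258048]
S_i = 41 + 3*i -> [41, 44, 47, 50, 53]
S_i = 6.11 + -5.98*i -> [6.11, 0.13, -5.85, -11.83, -17.81]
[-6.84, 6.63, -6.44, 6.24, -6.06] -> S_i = -6.84*(-0.97)^i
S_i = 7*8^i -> [7, 56, 448, 3584, 28672]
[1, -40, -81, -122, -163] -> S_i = 1 + -41*i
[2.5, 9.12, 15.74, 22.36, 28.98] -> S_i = 2.50 + 6.62*i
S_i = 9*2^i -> [9, 18, 36, 72, 144]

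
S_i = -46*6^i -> [-46, -276, -1656, -9936, -59616]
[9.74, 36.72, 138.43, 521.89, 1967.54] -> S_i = 9.74*3.77^i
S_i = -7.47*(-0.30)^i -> [-7.47, 2.24, -0.67, 0.2, -0.06]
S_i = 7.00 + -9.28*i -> [7.0, -2.28, -11.56, -20.84, -30.12]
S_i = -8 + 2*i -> [-8, -6, -4, -2, 0]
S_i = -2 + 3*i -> [-2, 1, 4, 7, 10]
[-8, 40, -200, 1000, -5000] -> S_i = -8*-5^i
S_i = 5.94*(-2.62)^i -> [5.94, -15.56, 40.77, -106.83, 279.89]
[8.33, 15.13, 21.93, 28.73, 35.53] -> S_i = 8.33 + 6.80*i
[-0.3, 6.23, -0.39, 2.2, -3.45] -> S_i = Random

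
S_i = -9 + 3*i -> [-9, -6, -3, 0, 3]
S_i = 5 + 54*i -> [5, 59, 113, 167, 221]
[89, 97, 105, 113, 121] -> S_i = 89 + 8*i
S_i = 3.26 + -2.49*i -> [3.26, 0.77, -1.72, -4.21, -6.7]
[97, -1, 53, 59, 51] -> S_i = Random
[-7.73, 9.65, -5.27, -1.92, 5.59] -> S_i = Random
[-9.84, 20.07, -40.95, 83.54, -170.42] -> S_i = -9.84*(-2.04)^i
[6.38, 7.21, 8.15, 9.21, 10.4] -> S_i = 6.38*1.13^i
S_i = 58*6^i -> [58, 348, 2088, 12528, 75168]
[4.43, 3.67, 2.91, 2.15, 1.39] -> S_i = 4.43 + -0.76*i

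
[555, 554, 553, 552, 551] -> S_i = 555 + -1*i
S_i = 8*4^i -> [8, 32, 128, 512, 2048]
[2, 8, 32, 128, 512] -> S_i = 2*4^i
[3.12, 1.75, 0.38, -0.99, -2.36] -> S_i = 3.12 + -1.37*i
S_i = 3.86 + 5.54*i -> [3.86, 9.4, 14.94, 20.48, 26.02]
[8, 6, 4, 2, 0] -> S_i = 8 + -2*i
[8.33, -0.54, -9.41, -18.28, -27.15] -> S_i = 8.33 + -8.87*i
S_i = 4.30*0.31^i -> [4.3, 1.33, 0.41, 0.13, 0.04]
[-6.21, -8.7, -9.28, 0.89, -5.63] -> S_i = Random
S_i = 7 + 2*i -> [7, 9, 11, 13, 15]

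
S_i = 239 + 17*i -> [239, 256, 273, 290, 307]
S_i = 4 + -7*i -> [4, -3, -10, -17, -24]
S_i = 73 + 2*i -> [73, 75, 77, 79, 81]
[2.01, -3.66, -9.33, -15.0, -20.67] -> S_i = 2.01 + -5.67*i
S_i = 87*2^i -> [87, 174, 348, 696, 1392]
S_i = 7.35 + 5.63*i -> [7.35, 12.98, 18.61, 24.24, 29.87]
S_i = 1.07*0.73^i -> [1.07, 0.78, 0.57, 0.42, 0.3]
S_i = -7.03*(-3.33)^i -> [-7.03, 23.41, -77.95, 259.59, -864.43]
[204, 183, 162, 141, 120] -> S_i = 204 + -21*i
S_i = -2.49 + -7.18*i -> [-2.49, -9.67, -16.85, -24.03, -31.21]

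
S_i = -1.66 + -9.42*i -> [-1.66, -11.08, -20.5, -29.92, -39.34]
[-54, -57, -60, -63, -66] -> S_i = -54 + -3*i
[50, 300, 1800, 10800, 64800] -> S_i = 50*6^i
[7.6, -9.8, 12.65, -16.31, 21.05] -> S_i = 7.60*(-1.29)^i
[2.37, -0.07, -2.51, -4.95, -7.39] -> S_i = 2.37 + -2.44*i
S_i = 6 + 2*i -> [6, 8, 10, 12, 14]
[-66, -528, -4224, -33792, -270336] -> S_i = -66*8^i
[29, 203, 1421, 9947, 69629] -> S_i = 29*7^i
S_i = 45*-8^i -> [45, -360, 2880, -23040, 184320]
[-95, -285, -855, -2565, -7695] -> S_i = -95*3^i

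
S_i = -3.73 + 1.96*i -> [-3.73, -1.77, 0.19, 2.15, 4.11]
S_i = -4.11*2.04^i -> [-4.11, -8.38, -17.1, -34.89, -71.18]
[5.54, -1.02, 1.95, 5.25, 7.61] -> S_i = Random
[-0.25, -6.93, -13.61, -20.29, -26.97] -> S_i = -0.25 + -6.68*i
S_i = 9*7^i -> [9, 63, 441, 3087, 21609]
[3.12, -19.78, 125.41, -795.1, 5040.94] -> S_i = 3.12*(-6.34)^i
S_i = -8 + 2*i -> [-8, -6, -4, -2, 0]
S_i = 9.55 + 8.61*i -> [9.55, 18.16, 26.77, 35.38, 43.99]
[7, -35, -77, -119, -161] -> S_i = 7 + -42*i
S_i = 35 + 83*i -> [35, 118, 201, 284, 367]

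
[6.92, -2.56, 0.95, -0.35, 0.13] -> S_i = 6.92*(-0.37)^i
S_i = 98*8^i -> [98, 784, 6272, 50176, 401408]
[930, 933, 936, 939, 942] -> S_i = 930 + 3*i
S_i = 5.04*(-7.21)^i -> [5.04, -36.34, 262.0, -1889.02, 13619.83]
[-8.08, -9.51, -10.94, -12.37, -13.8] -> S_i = -8.08 + -1.43*i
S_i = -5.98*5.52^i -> [-5.98, -33.01, -182.21, -1005.82, -5552.1]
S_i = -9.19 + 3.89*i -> [-9.19, -5.3, -1.41, 2.48, 6.37]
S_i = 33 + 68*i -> [33, 101, 169, 237, 305]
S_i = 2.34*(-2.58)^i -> [2.34, -6.04, 15.58, -40.19, 103.68]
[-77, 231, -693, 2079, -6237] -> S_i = -77*-3^i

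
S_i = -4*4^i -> [-4, -16, -64, -256, -1024]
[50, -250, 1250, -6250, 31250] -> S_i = 50*-5^i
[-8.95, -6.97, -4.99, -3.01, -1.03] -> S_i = -8.95 + 1.98*i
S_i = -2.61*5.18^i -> [-2.61, -13.52, -70.03, -362.77, -1879.14]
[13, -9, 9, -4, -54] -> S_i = Random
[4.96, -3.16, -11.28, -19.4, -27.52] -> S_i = 4.96 + -8.12*i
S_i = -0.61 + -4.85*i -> [-0.61, -5.46, -10.31, -15.16, -20.01]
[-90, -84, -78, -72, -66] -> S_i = -90 + 6*i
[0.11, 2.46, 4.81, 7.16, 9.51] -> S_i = 0.11 + 2.35*i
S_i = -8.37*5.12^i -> [-8.37, -42.85, -219.41, -1123.4, -5751.82]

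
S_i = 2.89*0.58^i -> [2.89, 1.68, 0.97, 0.56, 0.33]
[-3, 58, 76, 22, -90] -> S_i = Random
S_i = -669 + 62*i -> [-669, -607, -545, -483, -421]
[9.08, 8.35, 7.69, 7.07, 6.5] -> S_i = 9.08*0.92^i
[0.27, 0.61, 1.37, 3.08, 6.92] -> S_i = 0.27*2.25^i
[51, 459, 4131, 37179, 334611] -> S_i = 51*9^i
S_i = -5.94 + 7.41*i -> [-5.94, 1.47, 8.88, 16.29, 23.7]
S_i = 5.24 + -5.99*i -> [5.24, -0.75, -6.74, -12.73, -18.72]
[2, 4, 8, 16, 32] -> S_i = 2*2^i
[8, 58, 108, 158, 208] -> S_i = 8 + 50*i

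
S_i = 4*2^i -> [4, 8, 16, 32, 64]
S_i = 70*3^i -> [70, 210, 630, 1890, 5670]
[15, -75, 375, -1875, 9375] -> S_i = 15*-5^i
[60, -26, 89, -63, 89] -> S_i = Random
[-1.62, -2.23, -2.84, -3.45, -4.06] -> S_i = -1.62 + -0.61*i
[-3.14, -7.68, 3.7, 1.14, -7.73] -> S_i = Random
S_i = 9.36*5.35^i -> [9.36, 50.08, 267.91, 1433.3, 7668.16]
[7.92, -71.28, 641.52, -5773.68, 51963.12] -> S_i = 7.92*(-9.00)^i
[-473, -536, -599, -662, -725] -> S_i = -473 + -63*i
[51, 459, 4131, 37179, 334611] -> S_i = 51*9^i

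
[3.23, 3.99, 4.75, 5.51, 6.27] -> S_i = 3.23 + 0.76*i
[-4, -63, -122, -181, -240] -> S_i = -4 + -59*i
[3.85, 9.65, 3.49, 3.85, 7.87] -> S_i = Random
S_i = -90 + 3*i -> [-90, -87, -84, -81, -78]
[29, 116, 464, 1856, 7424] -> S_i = 29*4^i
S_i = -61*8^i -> [-61, -488, -3904, -31232, -249856]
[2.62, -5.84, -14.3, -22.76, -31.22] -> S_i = 2.62 + -8.46*i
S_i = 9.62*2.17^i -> [9.62, 20.88, 45.3, 98.3, 213.31]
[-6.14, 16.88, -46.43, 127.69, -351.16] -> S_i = -6.14*(-2.75)^i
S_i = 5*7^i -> [5, 35, 245, 1715, 12005]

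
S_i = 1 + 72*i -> [1, 73, 145, 217, 289]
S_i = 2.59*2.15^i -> [2.59, 5.57, 11.97, 25.74, 55.34]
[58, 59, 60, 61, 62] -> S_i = 58 + 1*i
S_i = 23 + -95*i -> [23, -72, -167, -262, -357]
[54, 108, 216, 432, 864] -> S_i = 54*2^i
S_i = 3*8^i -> [3, 24, 192, 1536, 12288]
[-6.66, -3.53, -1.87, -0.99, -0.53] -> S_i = -6.66*0.53^i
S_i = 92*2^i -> [92, 184, 368, 736, 1472]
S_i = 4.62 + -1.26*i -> [4.62, 3.36, 2.1, 0.84, -0.42]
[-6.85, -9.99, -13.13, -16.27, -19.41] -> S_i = -6.85 + -3.14*i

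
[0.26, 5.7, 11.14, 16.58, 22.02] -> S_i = 0.26 + 5.44*i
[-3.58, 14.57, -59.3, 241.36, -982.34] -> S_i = -3.58*(-4.07)^i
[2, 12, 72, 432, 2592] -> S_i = 2*6^i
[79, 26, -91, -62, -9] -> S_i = Random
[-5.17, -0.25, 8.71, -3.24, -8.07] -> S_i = Random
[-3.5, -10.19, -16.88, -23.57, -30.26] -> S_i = -3.50 + -6.69*i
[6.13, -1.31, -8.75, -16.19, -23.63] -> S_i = 6.13 + -7.44*i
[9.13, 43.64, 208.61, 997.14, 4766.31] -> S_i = 9.13*4.78^i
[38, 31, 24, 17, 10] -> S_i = 38 + -7*i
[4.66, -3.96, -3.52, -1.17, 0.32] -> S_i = Random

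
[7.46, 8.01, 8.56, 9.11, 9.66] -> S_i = 7.46 + 0.55*i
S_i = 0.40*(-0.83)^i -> [0.4, -0.33, 0.28, -0.23, 0.19]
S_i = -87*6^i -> [-87, -522, -3132, -18792, -112752]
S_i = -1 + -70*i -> [-1, -71, -141, -211, -281]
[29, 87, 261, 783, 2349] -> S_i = 29*3^i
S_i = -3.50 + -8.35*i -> [-3.5, -11.85, -20.2, -28.55, -36.9]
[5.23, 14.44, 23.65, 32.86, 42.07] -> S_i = 5.23 + 9.21*i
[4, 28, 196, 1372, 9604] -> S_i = 4*7^i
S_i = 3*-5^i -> [3, -15, 75, -375, 1875]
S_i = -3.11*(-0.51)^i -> [-3.11, 1.59, -0.81, 0.41, -0.21]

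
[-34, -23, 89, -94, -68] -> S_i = Random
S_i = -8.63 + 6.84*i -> [-8.63, -1.79, 5.05, 11.89, 18.73]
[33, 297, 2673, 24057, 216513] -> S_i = 33*9^i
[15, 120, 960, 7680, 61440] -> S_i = 15*8^i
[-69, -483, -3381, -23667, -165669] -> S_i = -69*7^i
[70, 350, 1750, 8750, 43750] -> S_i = 70*5^i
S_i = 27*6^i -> [27, 162, 972, 5832, 34992]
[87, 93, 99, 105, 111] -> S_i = 87 + 6*i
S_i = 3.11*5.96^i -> [3.11, 18.54, 110.47, 658.41, 3924.15]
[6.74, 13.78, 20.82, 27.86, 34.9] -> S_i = 6.74 + 7.04*i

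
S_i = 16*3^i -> [16, 48, 144, 432, 1296]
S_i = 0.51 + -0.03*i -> [0.51, 0.48, 0.45, 0.42, 0.39]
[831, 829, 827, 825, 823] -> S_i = 831 + -2*i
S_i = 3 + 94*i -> [3, 97, 191, 285, 379]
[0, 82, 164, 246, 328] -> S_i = 0 + 82*i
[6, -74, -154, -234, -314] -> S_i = 6 + -80*i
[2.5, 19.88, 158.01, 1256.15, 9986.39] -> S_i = 2.50*7.95^i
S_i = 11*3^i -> [11, 33, 99, 297, 891]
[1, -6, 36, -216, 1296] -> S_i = 1*-6^i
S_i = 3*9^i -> [3, 27, 243, 2187, 19683]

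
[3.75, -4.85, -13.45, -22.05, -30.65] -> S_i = 3.75 + -8.60*i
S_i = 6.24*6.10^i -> [6.24, 38.06, 232.19, 1416.36, 8639.8]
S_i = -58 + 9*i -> [-58, -49, -40, -31, -22]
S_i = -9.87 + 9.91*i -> [-9.87, 0.04, 9.95, 19.86, 29.77]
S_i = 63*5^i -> [63, 315, 1575, 7875, 39375]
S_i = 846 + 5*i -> [846, 851, 856, 861, 866]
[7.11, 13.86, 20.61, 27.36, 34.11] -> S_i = 7.11 + 6.75*i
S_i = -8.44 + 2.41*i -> [-8.44, -6.03, -3.62, -1.21, 1.2]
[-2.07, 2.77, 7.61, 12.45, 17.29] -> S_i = -2.07 + 4.84*i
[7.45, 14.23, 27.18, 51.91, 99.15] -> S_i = 7.45*1.91^i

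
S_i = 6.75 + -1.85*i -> [6.75, 4.9, 3.05, 1.2, -0.65]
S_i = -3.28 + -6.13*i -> [-3.28, -9.41, -15.54, -21.67, -27.8]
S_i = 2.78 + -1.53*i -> [2.78, 1.25, -0.28, -1.81, -3.34]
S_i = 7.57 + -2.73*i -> [7.57, 4.84, 2.11, -0.62, -3.35]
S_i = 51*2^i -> [51, 102, 204, 408, 816]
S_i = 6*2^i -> [6, 12, 24, 48, 96]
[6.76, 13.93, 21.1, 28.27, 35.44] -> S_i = 6.76 + 7.17*i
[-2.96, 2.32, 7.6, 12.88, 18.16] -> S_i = -2.96 + 5.28*i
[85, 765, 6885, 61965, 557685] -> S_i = 85*9^i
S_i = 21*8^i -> [21, 168, 1344, 10752, 86016]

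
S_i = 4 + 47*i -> [4, 51, 98, 145, 192]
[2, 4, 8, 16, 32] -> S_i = 2*2^i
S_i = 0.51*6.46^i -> [0.51, 3.29, 21.28, 137.49, 888.18]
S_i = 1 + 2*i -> [1, 3, 5, 7, 9]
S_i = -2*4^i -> [-2, -8, -32, -128, -512]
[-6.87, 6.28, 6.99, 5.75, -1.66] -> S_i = Random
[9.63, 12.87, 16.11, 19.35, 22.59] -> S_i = 9.63 + 3.24*i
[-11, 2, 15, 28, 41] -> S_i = -11 + 13*i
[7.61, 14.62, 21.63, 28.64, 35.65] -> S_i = 7.61 + 7.01*i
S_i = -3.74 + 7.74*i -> [-3.74, 4.0, 11.74, 19.48, 27.22]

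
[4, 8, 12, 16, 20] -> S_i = 4 + 4*i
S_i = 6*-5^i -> [6, -30, 150, -750, 3750]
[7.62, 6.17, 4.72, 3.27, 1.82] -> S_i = 7.62 + -1.45*i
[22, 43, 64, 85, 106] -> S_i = 22 + 21*i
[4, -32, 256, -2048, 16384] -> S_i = 4*-8^i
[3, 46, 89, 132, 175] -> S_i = 3 + 43*i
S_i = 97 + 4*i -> [97, 101, 105, 109, 113]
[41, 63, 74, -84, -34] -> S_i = Random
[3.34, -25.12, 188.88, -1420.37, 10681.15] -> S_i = 3.34*(-7.52)^i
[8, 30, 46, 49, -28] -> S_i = Random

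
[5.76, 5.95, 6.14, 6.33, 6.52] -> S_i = 5.76 + 0.19*i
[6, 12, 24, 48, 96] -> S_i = 6*2^i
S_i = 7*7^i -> [7, 49, 343, 2401, 16807]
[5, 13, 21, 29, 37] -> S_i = 5 + 8*i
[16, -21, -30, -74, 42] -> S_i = Random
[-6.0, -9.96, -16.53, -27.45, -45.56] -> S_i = -6.00*1.66^i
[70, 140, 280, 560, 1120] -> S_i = 70*2^i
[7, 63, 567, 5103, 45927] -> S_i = 7*9^i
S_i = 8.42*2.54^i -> [8.42, 21.39, 54.32, 137.98, 350.47]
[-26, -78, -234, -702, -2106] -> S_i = -26*3^i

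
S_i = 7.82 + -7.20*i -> [7.82, 0.62, -6.58, -13.78, -20.98]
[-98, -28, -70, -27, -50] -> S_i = Random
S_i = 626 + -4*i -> [626, 622, 618, 614, 610]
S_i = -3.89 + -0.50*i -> [-3.89, -4.39, -4.89, -5.39, -5.89]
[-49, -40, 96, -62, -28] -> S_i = Random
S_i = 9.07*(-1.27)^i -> [9.07, -11.52, 14.63, -18.58, 23.6]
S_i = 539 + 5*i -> [539, 544, 549, 554, 559]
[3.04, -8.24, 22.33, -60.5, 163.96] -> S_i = 3.04*(-2.71)^i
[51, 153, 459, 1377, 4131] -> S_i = 51*3^i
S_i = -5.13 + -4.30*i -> [-5.13, -9.43, -13.73, -18.03, -22.33]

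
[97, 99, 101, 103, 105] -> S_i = 97 + 2*i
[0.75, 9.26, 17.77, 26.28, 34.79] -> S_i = 0.75 + 8.51*i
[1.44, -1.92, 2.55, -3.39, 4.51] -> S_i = 1.44*(-1.33)^i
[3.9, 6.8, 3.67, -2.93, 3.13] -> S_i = Random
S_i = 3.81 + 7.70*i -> [3.81, 11.51, 19.21, 26.91, 34.61]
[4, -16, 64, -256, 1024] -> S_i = 4*-4^i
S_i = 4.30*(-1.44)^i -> [4.3, -6.19, 8.92, -12.84, 18.49]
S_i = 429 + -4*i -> [429, 425, 421, 417, 413]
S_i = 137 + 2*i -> [137, 139, 141, 143, 145]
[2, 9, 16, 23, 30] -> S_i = 2 + 7*i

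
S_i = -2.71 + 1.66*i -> [-2.71, -1.05, 0.61, 2.27, 3.93]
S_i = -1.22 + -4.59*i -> [-1.22, -5.81, -10.4, -14.99, -19.58]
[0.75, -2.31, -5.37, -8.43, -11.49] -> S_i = 0.75 + -3.06*i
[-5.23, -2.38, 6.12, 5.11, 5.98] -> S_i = Random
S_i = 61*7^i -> [61, 427, 2989, 20923, 146461]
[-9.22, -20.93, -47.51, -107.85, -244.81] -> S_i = -9.22*2.27^i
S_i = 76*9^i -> [76, 684, 6156, 55404, 498636]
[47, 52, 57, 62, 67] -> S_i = 47 + 5*i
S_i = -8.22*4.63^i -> [-8.22, -38.06, -176.21, -815.86, -3777.42]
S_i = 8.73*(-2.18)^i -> [8.73, -19.03, 41.49, -90.44, 197.17]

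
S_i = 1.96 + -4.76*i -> [1.96, -2.8, -7.56, -12.32, -17.08]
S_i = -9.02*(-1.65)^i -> [-9.02, 14.88, -24.56, 40.52, -66.86]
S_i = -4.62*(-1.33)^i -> [-4.62, 6.14, -8.17, 10.87, -14.46]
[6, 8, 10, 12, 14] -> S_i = 6 + 2*i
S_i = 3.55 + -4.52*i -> [3.55, -0.97, -5.49, -10.01, -14.53]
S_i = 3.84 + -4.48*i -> [3.84, -0.64, -5.12, -9.6, -14.08]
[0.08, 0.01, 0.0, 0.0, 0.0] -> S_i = 0.08*0.12^i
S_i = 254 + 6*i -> [254, 260, 266, 272, 278]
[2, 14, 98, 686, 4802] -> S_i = 2*7^i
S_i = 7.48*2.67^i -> [7.48, 19.97, 53.32, 142.38, 380.14]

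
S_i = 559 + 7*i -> [559, 566, 573, 580, 587]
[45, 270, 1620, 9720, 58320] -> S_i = 45*6^i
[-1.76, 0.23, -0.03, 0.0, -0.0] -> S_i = -1.76*(-0.13)^i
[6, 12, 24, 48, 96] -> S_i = 6*2^i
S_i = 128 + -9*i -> [128, 119, 110, 101, 92]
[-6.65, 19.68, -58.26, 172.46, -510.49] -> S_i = -6.65*(-2.96)^i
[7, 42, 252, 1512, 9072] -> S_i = 7*6^i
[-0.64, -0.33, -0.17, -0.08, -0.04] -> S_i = -0.64*0.51^i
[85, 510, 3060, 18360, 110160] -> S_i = 85*6^i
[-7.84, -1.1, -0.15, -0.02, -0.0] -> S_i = -7.84*0.14^i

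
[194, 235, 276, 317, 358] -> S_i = 194 + 41*i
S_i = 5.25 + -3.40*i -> [5.25, 1.85, -1.55, -4.95, -8.35]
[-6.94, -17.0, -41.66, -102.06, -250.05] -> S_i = -6.94*2.45^i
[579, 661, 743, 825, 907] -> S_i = 579 + 82*i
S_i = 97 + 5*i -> [97, 102, 107, 112, 117]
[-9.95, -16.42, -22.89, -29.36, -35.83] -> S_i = -9.95 + -6.47*i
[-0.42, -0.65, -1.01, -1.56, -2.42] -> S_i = -0.42*1.55^i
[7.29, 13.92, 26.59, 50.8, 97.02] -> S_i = 7.29*1.91^i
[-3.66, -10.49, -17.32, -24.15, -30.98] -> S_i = -3.66 + -6.83*i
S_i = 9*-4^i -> [9, -36, 144, -576, 2304]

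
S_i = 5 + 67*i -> [5, 72, 139, 206, 273]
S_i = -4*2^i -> [-4, -8, -16, -32, -64]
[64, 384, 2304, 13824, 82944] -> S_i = 64*6^i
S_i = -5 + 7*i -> [-5, 2, 9, 16, 23]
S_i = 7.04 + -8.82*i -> [7.04, -1.78, -10.6, -19.42, -28.24]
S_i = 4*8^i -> [4, 32, 256, 2048, 16384]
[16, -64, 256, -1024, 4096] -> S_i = 16*-4^i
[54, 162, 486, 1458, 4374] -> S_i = 54*3^i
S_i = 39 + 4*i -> [39, 43, 47, 51, 55]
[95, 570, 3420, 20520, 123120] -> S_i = 95*6^i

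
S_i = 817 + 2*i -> [817, 819, 821, 823, 825]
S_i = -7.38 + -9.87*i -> [-7.38, -17.25, -27.12, -36.99, -46.86]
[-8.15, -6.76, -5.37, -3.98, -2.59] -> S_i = -8.15 + 1.39*i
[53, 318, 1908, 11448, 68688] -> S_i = 53*6^i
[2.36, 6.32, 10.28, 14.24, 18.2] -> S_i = 2.36 + 3.96*i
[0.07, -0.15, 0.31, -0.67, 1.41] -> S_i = 0.07*(-2.12)^i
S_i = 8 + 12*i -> [8, 20, 32, 44, 56]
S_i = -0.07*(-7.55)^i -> [-0.07, 0.53, -3.99, 30.13, -227.45]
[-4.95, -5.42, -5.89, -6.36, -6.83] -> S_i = -4.95 + -0.47*i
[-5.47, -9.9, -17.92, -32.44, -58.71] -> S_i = -5.47*1.81^i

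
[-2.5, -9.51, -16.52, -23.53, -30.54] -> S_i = -2.50 + -7.01*i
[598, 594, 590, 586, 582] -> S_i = 598 + -4*i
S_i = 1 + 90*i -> [1, 91, 181, 271, 361]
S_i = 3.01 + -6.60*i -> [3.01, -3.59, -10.19, -16.79, -23.39]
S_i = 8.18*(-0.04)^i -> [8.18, -0.33, 0.01, -0.0, 0.0]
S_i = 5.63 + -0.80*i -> [5.63, 4.83, 4.03, 3.23, 2.43]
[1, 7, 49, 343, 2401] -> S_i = 1*7^i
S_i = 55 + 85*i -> [55, 140, 225, 310, 395]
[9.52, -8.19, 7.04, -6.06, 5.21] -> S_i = 9.52*(-0.86)^i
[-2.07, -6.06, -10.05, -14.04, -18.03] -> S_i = -2.07 + -3.99*i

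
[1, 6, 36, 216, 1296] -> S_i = 1*6^i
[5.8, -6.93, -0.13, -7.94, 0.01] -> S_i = Random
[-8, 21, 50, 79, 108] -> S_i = -8 + 29*i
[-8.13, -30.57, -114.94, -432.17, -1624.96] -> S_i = -8.13*3.76^i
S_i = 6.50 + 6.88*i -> [6.5, 13.38, 20.26, 27.14, 34.02]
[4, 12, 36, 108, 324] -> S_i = 4*3^i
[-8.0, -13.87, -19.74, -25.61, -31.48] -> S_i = -8.00 + -5.87*i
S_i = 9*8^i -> [9, 72, 576, 4608, 36864]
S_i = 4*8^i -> [4, 32, 256, 2048, 16384]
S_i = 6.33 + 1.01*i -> [6.33, 7.34, 8.35, 9.36, 10.37]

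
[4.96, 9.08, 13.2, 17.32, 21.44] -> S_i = 4.96 + 4.12*i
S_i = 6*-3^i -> [6, -18, 54, -162, 486]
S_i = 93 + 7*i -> [93, 100, 107, 114, 121]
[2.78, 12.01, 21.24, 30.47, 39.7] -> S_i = 2.78 + 9.23*i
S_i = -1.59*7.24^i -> [-1.59, -11.51, -83.34, -603.41, -4368.69]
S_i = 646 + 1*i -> [646, 647, 648, 649, 650]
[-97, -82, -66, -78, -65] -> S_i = Random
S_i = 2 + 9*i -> [2, 11, 20, 29, 38]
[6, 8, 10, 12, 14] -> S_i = 6 + 2*i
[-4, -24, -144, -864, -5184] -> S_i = -4*6^i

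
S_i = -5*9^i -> [-5, -45, -405, -3645, -32805]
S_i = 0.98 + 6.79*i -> [0.98, 7.77, 14.56, 21.35, 28.14]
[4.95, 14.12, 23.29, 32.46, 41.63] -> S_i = 4.95 + 9.17*i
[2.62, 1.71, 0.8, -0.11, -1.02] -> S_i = 2.62 + -0.91*i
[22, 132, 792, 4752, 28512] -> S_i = 22*6^i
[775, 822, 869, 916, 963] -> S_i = 775 + 47*i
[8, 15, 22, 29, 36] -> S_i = 8 + 7*i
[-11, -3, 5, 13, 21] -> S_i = -11 + 8*i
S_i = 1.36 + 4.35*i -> [1.36, 5.71, 10.06, 14.41, 18.76]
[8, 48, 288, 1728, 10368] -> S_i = 8*6^i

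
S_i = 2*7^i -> [2, 14, 98, 686, 4802]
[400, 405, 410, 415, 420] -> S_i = 400 + 5*i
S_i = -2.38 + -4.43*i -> [-2.38, -6.81, -11.24, -15.67, -20.1]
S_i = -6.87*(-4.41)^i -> [-6.87, 30.3, -133.61, 589.21, -2598.43]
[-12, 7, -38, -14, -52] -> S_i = Random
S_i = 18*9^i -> [18, 162, 1458, 13122, 118098]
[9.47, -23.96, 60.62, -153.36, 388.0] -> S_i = 9.47*(-2.53)^i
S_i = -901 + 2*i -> [-901, -899, -897, -895, -893]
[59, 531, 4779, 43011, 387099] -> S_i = 59*9^i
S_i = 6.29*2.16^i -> [6.29, 13.59, 29.35, 63.39, 136.92]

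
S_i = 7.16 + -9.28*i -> [7.16, -2.12, -11.4, -20.68, -29.96]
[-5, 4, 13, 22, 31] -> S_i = -5 + 9*i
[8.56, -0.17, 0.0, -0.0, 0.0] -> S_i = 8.56*(-0.02)^i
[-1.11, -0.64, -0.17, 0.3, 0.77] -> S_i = -1.11 + 0.47*i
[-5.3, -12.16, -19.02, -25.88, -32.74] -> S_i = -5.30 + -6.86*i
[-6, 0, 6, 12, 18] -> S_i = -6 + 6*i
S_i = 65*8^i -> [65, 520, 4160, 33280, 266240]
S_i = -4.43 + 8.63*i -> [-4.43, 4.2, 12.83, 21.46, 30.09]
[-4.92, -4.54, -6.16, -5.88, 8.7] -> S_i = Random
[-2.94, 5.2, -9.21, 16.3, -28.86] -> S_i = -2.94*(-1.77)^i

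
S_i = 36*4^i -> [36, 144, 576, 2304, 9216]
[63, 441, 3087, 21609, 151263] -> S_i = 63*7^i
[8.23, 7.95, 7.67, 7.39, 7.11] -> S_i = 8.23 + -0.28*i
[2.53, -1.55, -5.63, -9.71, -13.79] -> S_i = 2.53 + -4.08*i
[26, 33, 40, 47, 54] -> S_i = 26 + 7*i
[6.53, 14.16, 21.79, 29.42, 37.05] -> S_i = 6.53 + 7.63*i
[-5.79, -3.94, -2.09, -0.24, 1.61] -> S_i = -5.79 + 1.85*i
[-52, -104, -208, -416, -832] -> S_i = -52*2^i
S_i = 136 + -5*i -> [136, 131, 126, 121, 116]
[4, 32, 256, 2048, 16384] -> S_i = 4*8^i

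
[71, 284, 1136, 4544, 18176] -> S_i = 71*4^i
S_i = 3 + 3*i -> [3, 6, 9, 12, 15]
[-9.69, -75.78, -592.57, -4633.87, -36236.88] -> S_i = -9.69*7.82^i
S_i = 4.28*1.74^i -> [4.28, 7.45, 12.96, 22.55, 39.23]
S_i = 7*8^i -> [7, 56, 448, 3584, 28672]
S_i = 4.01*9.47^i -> [4.01, 37.97, 359.62, 3405.61, 32251.08]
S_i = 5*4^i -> [5, 20, 80, 320, 1280]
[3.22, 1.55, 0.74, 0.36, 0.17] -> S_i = 3.22*0.48^i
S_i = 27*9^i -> [27, 243, 2187, 19683, 177147]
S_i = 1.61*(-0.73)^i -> [1.61, -1.18, 0.86, -0.63, 0.46]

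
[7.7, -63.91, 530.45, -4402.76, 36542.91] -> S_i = 7.70*(-8.30)^i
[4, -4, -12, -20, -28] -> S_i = 4 + -8*i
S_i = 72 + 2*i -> [72, 74, 76, 78, 80]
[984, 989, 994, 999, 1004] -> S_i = 984 + 5*i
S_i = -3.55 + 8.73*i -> [-3.55, 5.18, 13.91, 22.64, 31.37]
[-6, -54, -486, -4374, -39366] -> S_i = -6*9^i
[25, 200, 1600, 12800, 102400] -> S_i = 25*8^i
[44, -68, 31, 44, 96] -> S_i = Random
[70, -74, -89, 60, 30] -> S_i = Random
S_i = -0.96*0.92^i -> [-0.96, -0.88, -0.81, -0.75, -0.69]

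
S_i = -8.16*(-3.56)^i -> [-8.16, 29.05, -103.42, 368.16, -1310.66]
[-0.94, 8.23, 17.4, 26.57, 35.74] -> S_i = -0.94 + 9.17*i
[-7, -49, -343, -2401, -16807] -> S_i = -7*7^i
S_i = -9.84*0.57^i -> [-9.84, -5.61, -3.2, -1.82, -1.04]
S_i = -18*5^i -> [-18, -90, -450, -2250, -11250]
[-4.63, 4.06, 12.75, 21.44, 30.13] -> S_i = -4.63 + 8.69*i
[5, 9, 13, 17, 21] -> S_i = 5 + 4*i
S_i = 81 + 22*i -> [81, 103, 125, 147, 169]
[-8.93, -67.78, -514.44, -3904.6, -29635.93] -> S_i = -8.93*7.59^i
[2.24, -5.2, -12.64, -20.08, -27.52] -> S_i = 2.24 + -7.44*i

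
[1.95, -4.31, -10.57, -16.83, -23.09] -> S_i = 1.95 + -6.26*i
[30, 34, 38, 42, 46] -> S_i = 30 + 4*i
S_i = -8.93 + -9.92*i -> [-8.93, -18.85, -28.77, -38.69, -48.61]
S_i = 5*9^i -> [5, 45, 405, 3645, 32805]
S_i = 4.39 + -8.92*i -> [4.39, -4.53, -13.45, -22.37, -31.29]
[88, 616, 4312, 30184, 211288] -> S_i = 88*7^i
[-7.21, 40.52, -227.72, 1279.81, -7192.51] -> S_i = -7.21*(-5.62)^i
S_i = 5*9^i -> [5, 45, 405, 3645, 32805]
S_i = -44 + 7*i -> [-44, -37, -30, -23, -16]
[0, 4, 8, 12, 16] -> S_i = 0 + 4*i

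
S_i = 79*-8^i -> [79, -632, 5056, -40448, 323584]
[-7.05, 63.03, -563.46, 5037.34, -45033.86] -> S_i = -7.05*(-8.94)^i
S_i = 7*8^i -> [7, 56, 448, 3584, 28672]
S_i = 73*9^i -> [73, 657, 5913, 53217, 478953]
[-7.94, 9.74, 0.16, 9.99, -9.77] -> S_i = Random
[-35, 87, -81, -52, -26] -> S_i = Random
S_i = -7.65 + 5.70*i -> [-7.65, -1.95, 3.75, 9.45, 15.15]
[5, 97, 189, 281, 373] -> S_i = 5 + 92*i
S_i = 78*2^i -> [78, 156, 312, 624, 1248]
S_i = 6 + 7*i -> [6, 13, 20, 27, 34]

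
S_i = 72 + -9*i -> [72, 63, 54, 45, 36]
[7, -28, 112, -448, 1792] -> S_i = 7*-4^i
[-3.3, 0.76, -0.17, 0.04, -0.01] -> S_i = -3.30*(-0.23)^i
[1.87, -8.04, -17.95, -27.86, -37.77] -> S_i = 1.87 + -9.91*i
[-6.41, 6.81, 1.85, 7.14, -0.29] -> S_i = Random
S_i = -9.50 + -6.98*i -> [-9.5, -16.48, -23.46, -30.44, -37.42]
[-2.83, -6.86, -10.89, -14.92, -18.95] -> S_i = -2.83 + -4.03*i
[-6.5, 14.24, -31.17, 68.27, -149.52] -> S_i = -6.50*(-2.19)^i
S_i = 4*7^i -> [4, 28, 196, 1372, 9604]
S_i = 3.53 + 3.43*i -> [3.53, 6.96, 10.39, 13.82, 17.25]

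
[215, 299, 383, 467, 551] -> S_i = 215 + 84*i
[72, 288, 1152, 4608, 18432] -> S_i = 72*4^i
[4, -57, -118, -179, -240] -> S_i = 4 + -61*i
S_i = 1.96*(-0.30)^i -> [1.96, -0.59, 0.18, -0.05, 0.02]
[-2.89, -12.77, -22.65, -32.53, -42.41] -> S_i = -2.89 + -9.88*i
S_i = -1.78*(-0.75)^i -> [-1.78, 1.34, -1.0, 0.75, -0.56]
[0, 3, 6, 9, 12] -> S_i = 0 + 3*i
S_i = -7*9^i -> [-7, -63, -567, -5103, -45927]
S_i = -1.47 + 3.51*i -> [-1.47, 2.04, 5.55, 9.06, 12.57]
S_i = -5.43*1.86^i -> [-5.43, -10.1, -18.79, -34.94, -64.99]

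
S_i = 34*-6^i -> [34, -204, 1224, -7344, 44064]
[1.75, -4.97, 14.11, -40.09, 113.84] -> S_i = 1.75*(-2.84)^i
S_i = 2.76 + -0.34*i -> [2.76, 2.42, 2.08, 1.74, 1.4]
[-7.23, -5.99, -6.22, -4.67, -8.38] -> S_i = Random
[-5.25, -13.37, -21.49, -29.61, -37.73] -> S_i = -5.25 + -8.12*i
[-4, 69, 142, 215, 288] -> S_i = -4 + 73*i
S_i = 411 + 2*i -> [411, 413, 415, 417, 419]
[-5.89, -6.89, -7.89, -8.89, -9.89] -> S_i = -5.89 + -1.00*i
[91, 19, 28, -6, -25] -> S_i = Random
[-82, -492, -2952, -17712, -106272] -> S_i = -82*6^i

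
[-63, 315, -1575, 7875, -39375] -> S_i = -63*-5^i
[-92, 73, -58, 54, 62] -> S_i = Random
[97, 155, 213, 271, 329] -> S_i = 97 + 58*i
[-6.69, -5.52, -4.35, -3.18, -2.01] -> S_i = -6.69 + 1.17*i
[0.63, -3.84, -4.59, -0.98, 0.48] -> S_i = Random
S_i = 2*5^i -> [2, 10, 50, 250, 1250]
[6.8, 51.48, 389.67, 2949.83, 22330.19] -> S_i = 6.80*7.57^i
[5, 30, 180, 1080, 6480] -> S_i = 5*6^i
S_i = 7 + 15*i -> [7, 22, 37, 52, 67]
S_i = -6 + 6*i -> [-6, 0, 6, 12, 18]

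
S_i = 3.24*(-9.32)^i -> [3.24, -30.2, 281.43, -2622.97, 24446.05]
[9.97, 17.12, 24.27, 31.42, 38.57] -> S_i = 9.97 + 7.15*i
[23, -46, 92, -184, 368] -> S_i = 23*-2^i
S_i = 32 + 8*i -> [32, 40, 48, 56, 64]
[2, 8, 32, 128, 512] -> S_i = 2*4^i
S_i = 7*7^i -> [7, 49, 343, 2401, 16807]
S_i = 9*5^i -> [9, 45, 225, 1125, 5625]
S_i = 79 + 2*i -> [79, 81, 83, 85, 87]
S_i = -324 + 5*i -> [-324, -319, -314, -309, -304]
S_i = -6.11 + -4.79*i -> [-6.11, -10.9, -15.69, -20.48, -25.27]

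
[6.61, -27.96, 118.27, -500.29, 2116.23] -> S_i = 6.61*(-4.23)^i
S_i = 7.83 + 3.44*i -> [7.83, 11.27, 14.71, 18.15, 21.59]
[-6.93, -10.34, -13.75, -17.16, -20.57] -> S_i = -6.93 + -3.41*i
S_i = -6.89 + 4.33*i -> [-6.89, -2.56, 1.77, 6.1, 10.43]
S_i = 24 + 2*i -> [24, 26, 28, 30, 32]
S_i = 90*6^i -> [90, 540, 3240, 19440, 116640]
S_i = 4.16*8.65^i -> [4.16, 35.98, 311.26, 2692.41, 23289.37]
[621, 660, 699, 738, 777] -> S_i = 621 + 39*i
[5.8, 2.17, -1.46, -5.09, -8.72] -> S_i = 5.80 + -3.63*i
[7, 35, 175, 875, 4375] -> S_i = 7*5^i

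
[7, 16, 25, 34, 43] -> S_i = 7 + 9*i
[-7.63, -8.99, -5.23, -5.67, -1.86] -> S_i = Random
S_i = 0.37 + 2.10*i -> [0.37, 2.47, 4.57, 6.67, 8.77]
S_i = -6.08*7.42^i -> [-6.08, -45.11, -334.74, -2483.79, -18429.74]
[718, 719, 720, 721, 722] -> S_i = 718 + 1*i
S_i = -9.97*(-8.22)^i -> [-9.97, 81.95, -673.66, 5537.46, -45517.92]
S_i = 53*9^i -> [53, 477, 4293, 38637, 347733]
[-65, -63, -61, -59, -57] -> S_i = -65 + 2*i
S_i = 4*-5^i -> [4, -20, 100, -500, 2500]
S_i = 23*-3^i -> [23, -69, 207, -621, 1863]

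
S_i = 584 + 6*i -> [584, 590, 596, 602, 608]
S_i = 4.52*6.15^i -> [4.52, 27.8, 170.96, 1051.39, 6466.05]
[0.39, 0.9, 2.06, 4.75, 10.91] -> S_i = 0.39*2.30^i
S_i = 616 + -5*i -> [616, 611, 606, 601, 596]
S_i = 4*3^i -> [4, 12, 36, 108, 324]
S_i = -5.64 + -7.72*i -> [-5.64, -13.36, -21.08, -28.8, -36.52]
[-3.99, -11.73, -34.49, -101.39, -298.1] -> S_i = -3.99*2.94^i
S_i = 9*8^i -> [9, 72, 576, 4608, 36864]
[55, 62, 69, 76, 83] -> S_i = 55 + 7*i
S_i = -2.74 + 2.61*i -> [-2.74, -0.13, 2.48, 5.09, 7.7]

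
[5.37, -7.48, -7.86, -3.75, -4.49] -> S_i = Random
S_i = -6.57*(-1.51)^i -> [-6.57, 9.92, -14.98, 22.62, -34.16]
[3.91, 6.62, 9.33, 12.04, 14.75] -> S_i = 3.91 + 2.71*i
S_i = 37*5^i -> [37, 185, 925, 4625, 23125]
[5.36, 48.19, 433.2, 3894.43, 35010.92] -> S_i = 5.36*8.99^i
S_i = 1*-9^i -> [1, -9, 81, -729, 6561]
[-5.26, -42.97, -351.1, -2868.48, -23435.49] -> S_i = -5.26*8.17^i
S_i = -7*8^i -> [-7, -56, -448, -3584, -28672]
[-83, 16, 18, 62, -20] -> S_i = Random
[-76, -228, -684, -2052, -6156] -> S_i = -76*3^i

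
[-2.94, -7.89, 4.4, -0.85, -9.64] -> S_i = Random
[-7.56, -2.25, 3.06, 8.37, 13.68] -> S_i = -7.56 + 5.31*i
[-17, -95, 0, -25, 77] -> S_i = Random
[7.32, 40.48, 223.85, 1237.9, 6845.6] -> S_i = 7.32*5.53^i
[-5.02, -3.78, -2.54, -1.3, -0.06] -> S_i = -5.02 + 1.24*i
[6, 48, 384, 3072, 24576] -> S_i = 6*8^i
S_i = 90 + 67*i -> [90, 157, 224, 291, 358]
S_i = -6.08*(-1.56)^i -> [-6.08, 9.48, -14.8, 23.08, -36.01]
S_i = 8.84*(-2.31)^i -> [8.84, -20.42, 47.17, -108.97, 251.71]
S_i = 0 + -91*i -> [0, -91, -182, -273, -364]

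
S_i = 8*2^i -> [8, 16, 32, 64, 128]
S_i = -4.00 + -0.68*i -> [-4.0, -4.68, -5.36, -6.04, -6.72]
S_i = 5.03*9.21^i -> [5.03, 46.33, 426.67, 3929.59, 36191.49]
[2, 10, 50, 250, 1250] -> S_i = 2*5^i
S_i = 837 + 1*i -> [837, 838, 839, 840, 841]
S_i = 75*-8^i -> [75, -600, 4800, -38400, 307200]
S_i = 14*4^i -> [14, 56, 224, 896, 3584]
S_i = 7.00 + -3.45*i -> [7.0, 3.55, 0.1, -3.35, -6.8]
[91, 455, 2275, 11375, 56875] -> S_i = 91*5^i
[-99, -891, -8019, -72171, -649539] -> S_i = -99*9^i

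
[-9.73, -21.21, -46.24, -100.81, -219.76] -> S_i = -9.73*2.18^i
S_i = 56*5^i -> [56, 280, 1400, 7000, 35000]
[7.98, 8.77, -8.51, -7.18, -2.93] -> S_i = Random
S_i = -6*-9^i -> [-6, 54, -486, 4374, -39366]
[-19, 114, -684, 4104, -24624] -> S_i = -19*-6^i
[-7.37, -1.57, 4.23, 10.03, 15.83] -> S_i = -7.37 + 5.80*i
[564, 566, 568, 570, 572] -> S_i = 564 + 2*i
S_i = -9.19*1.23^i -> [-9.19, -11.3, -13.9, -17.1, -21.03]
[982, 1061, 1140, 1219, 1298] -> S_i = 982 + 79*i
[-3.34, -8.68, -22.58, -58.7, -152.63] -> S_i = -3.34*2.60^i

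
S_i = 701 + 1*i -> [701, 702, 703, 704, 705]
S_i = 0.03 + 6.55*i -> [0.03, 6.58, 13.13, 19.68, 26.23]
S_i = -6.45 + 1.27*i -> [-6.45, -5.18, -3.91, -2.64, -1.37]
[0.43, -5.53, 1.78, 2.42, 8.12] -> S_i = Random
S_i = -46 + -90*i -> [-46, -136, -226, -316, -406]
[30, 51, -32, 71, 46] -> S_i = Random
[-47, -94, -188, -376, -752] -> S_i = -47*2^i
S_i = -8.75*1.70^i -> [-8.75, -14.88, -25.29, -42.99, -73.08]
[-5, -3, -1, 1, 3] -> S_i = -5 + 2*i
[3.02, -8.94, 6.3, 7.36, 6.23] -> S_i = Random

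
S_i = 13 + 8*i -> [13, 21, 29, 37, 45]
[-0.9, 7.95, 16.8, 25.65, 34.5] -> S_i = -0.90 + 8.85*i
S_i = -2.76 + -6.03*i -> [-2.76, -8.79, -14.82, -20.85, -26.88]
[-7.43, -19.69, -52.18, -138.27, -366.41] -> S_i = -7.43*2.65^i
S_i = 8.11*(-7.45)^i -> [8.11, -60.42, 450.13, -3353.43, 24983.08]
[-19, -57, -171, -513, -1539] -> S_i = -19*3^i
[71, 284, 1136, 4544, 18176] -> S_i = 71*4^i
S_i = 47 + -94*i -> [47, -47, -141, -235, -329]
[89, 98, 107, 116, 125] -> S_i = 89 + 9*i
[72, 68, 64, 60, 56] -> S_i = 72 + -4*i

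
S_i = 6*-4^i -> [6, -24, 96, -384, 1536]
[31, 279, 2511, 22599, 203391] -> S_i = 31*9^i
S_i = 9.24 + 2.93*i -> [9.24, 12.17, 15.1, 18.03, 20.96]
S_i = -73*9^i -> [-73, -657, -5913, -53217, -478953]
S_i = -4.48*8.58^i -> [-4.48, -38.44, -329.8, -2829.7, -24278.8]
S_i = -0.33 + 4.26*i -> [-0.33, 3.93, 8.19, 12.45, 16.71]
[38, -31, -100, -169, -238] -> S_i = 38 + -69*i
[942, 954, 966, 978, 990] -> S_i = 942 + 12*i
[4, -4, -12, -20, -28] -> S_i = 4 + -8*i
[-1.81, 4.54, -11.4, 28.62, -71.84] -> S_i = -1.81*(-2.51)^i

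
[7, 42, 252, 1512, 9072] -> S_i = 7*6^i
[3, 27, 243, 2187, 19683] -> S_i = 3*9^i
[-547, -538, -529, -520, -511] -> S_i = -547 + 9*i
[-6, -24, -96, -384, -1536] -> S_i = -6*4^i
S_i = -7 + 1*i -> [-7, -6, -5, -4, -3]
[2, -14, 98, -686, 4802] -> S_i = 2*-7^i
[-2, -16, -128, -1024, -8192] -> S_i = -2*8^i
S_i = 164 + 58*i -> [164, 222, 280, 338, 396]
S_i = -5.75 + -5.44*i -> [-5.75, -11.19, -16.63, -22.07, -27.51]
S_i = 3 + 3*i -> [3, 6, 9, 12, 15]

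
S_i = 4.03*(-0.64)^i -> [4.03, -2.58, 1.65, -1.06, 0.68]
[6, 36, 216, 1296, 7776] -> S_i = 6*6^i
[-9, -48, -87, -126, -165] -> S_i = -9 + -39*i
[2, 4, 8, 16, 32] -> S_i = 2*2^i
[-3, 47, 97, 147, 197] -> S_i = -3 + 50*i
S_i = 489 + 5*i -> [489, 494, 499, 504, 509]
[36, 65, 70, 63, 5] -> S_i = Random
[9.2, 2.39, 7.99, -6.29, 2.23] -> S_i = Random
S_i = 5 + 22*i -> [5, 27, 49, 71, 93]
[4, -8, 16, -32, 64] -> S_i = 4*-2^i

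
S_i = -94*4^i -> [-94, -376, -1504, -6016, -24064]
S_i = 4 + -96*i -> [4, -92, -188, -284, -380]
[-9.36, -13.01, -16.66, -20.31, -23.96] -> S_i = -9.36 + -3.65*i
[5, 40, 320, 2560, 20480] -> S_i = 5*8^i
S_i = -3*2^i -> [-3, -6, -12, -24, -48]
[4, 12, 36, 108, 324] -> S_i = 4*3^i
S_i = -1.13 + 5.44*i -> [-1.13, 4.31, 9.75, 15.19, 20.63]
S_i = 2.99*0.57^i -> [2.99, 1.7, 0.97, 0.55, 0.32]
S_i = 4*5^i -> [4, 20, 100, 500, 2500]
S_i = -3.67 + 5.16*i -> [-3.67, 1.49, 6.65, 11.81, 16.97]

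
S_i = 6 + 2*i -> [6, 8, 10, 12, 14]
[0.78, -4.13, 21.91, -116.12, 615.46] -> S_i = 0.78*(-5.30)^i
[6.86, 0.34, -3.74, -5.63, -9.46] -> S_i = Random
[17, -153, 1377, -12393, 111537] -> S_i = 17*-9^i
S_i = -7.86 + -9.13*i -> [-7.86, -16.99, -26.12, -35.25, -44.38]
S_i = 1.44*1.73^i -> [1.44, 2.49, 4.31, 7.46, 12.9]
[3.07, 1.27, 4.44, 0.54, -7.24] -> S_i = Random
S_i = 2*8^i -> [2, 16, 128, 1024, 8192]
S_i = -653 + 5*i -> [-653, -648, -643, -638, -633]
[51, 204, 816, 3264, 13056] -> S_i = 51*4^i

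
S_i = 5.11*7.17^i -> [5.11, 36.64, 262.7, 1883.56, 13505.09]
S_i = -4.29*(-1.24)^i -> [-4.29, 5.32, -6.6, 8.18, -10.14]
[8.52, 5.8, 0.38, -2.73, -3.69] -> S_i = Random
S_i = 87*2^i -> [87, 174, 348, 696, 1392]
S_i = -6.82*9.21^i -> [-6.82, -62.81, -578.5, -5327.99, -49070.77]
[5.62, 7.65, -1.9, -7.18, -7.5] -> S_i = Random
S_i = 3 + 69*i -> [3, 72, 141, 210, 279]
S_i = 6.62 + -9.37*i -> [6.62, -2.75, -12.12, -21.49, -30.86]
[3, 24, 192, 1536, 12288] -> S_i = 3*8^i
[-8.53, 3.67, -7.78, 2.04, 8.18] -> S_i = Random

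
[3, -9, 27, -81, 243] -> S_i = 3*-3^i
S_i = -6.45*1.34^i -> [-6.45, -8.64, -11.58, -15.52, -20.8]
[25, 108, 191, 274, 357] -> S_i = 25 + 83*i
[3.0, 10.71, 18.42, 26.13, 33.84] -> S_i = 3.00 + 7.71*i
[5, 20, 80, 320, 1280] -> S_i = 5*4^i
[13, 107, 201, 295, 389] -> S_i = 13 + 94*i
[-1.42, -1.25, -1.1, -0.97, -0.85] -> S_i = -1.42*0.88^i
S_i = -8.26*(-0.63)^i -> [-8.26, 5.2, -3.28, 2.07, -1.3]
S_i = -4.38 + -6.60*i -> [-4.38, -10.98, -17.58, -24.18, -30.78]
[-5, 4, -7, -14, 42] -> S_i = Random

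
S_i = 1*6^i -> [1, 6, 36, 216, 1296]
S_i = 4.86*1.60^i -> [4.86, 7.78, 12.44, 19.91, 31.85]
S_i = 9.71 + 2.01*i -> [9.71, 11.72, 13.73, 15.74, 17.75]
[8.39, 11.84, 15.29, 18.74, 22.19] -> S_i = 8.39 + 3.45*i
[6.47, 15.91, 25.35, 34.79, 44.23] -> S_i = 6.47 + 9.44*i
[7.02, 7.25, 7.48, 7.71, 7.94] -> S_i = 7.02 + 0.23*i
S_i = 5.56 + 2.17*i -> [5.56, 7.73, 9.9, 12.07, 14.24]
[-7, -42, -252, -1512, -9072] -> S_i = -7*6^i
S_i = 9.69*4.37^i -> [9.69, 42.35, 185.05, 808.66, 3533.86]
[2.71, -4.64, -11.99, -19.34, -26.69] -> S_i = 2.71 + -7.35*i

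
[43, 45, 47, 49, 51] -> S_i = 43 + 2*i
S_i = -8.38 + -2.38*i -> [-8.38, -10.76, -13.14, -15.52, -17.9]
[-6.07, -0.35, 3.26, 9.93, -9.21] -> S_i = Random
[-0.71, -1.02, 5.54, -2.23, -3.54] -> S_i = Random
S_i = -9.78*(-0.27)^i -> [-9.78, 2.64, -0.71, 0.19, -0.05]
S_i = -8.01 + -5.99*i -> [-8.01, -14.0, -19.99, -25.98, -31.97]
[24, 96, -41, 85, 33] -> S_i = Random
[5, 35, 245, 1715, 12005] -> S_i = 5*7^i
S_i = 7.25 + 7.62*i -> [7.25, 14.87, 22.49, 30.11, 37.73]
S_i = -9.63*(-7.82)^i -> [-9.63, 75.31, -588.9, 4605.18, -36012.5]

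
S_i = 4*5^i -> [4, 20, 100, 500, 2500]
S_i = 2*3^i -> [2, 6, 18, 54, 162]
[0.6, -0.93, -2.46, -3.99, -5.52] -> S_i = 0.60 + -1.53*i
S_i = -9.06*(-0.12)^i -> [-9.06, 1.09, -0.13, 0.02, -0.0]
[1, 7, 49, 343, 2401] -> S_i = 1*7^i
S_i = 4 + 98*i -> [4, 102, 200, 298, 396]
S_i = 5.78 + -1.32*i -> [5.78, 4.46, 3.14, 1.82, 0.5]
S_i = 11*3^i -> [11, 33, 99, 297, 891]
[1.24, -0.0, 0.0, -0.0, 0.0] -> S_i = 1.24*-0.00^i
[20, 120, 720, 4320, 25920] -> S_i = 20*6^i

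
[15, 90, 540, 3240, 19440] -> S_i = 15*6^i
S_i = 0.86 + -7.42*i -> [0.86, -6.56, -13.98, -21.4, -28.82]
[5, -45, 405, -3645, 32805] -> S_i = 5*-9^i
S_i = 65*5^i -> [65, 325, 1625, 8125, 40625]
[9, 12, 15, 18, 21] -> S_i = 9 + 3*i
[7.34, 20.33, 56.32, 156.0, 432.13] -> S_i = 7.34*2.77^i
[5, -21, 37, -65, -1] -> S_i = Random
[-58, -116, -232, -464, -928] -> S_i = -58*2^i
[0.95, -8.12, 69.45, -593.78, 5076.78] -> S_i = 0.95*(-8.55)^i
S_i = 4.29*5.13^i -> [4.29, 22.01, 112.9, 579.17, 2971.16]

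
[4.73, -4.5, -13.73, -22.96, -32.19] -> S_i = 4.73 + -9.23*i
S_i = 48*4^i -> [48, 192, 768, 3072, 12288]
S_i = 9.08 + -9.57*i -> [9.08, -0.49, -10.06, -19.63, -29.2]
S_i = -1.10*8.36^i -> [-1.1, -9.2, -76.88, -642.7, -5373.01]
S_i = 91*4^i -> [91, 364, 1456, 5824, 23296]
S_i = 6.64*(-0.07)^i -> [6.64, -0.46, 0.03, -0.0, 0.0]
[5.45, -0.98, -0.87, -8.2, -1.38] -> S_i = Random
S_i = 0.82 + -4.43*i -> [0.82, -3.61, -8.04, -12.47, -16.9]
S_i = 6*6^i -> [6, 36, 216, 1296, 7776]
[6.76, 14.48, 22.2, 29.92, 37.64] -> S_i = 6.76 + 7.72*i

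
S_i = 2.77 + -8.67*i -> [2.77, -5.9, -14.57, -23.24, -31.91]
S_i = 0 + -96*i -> [0, -96, -192, -288, -384]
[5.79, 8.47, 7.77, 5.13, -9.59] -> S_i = Random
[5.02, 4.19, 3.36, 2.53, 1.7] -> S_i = 5.02 + -0.83*i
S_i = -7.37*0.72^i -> [-7.37, -5.31, -3.82, -2.75, -1.98]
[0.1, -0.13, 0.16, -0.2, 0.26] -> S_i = 0.10*(-1.27)^i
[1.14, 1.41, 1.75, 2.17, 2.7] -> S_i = 1.14*1.24^i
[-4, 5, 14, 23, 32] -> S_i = -4 + 9*i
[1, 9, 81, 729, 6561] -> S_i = 1*9^i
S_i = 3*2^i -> [3, 6, 12, 24, 48]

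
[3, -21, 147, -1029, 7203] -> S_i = 3*-7^i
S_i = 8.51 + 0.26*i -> [8.51, 8.77, 9.03, 9.29, 9.55]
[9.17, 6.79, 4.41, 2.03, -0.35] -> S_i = 9.17 + -2.38*i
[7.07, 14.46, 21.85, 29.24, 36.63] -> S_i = 7.07 + 7.39*i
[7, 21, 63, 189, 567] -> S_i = 7*3^i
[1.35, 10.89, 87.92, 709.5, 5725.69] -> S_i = 1.35*8.07^i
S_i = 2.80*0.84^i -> [2.8, 2.35, 1.98, 1.66, 1.39]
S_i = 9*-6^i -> [9, -54, 324, -1944, 11664]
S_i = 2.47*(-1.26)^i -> [2.47, -3.11, 3.92, -4.94, 6.23]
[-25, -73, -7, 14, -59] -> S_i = Random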